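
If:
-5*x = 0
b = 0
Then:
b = 0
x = 0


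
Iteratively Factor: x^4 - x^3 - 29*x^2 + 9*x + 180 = (x + 4)*(x^3 - 5*x^2 - 9*x + 45) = (x - 5)*(x + 4)*(x^2 - 9) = (x - 5)*(x + 3)*(x + 4)*(x - 3)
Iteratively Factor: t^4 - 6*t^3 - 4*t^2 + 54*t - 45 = (t - 5)*(t^3 - t^2 - 9*t + 9) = (t - 5)*(t - 1)*(t^2 - 9) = (t - 5)*(t - 3)*(t - 1)*(t + 3)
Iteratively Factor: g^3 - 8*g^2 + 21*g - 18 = (g - 3)*(g^2 - 5*g + 6) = (g - 3)*(g - 2)*(g - 3)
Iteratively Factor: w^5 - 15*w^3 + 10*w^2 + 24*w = (w + 1)*(w^4 - w^3 - 14*w^2 + 24*w) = (w - 2)*(w + 1)*(w^3 + w^2 - 12*w) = (w - 3)*(w - 2)*(w + 1)*(w^2 + 4*w) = w*(w - 3)*(w - 2)*(w + 1)*(w + 4)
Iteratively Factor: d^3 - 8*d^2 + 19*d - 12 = (d - 1)*(d^2 - 7*d + 12) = (d - 4)*(d - 1)*(d - 3)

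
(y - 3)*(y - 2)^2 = y^3 - 7*y^2 + 16*y - 12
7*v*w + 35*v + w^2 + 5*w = (7*v + w)*(w + 5)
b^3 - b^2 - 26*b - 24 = (b - 6)*(b + 1)*(b + 4)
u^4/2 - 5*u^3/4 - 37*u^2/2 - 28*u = u*(u/2 + 1)*(u - 8)*(u + 7/2)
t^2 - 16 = (t - 4)*(t + 4)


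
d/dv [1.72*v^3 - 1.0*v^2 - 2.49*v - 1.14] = 5.16*v^2 - 2.0*v - 2.49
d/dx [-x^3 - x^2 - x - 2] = -3*x^2 - 2*x - 1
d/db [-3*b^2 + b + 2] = 1 - 6*b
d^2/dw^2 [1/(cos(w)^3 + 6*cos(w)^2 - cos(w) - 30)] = ((-cos(w) + 48*cos(2*w) + 9*cos(3*w))*(cos(w)^3 + 6*cos(w)^2 - cos(w) - 30)/4 + 2*(3*cos(w)^2 + 12*cos(w) - 1)^2*sin(w)^2)/(cos(w)^3 + 6*cos(w)^2 - cos(w) - 30)^3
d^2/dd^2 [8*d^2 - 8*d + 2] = 16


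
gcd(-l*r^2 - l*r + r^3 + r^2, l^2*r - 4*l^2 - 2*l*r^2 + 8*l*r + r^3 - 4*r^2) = -l + r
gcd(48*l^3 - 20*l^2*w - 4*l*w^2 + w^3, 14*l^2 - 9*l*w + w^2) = -2*l + w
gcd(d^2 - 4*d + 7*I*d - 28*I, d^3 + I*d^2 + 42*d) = d + 7*I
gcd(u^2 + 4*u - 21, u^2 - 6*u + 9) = u - 3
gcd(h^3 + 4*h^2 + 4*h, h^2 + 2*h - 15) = 1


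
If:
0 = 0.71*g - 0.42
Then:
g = 0.59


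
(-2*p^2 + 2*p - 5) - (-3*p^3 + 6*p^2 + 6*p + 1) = 3*p^3 - 8*p^2 - 4*p - 6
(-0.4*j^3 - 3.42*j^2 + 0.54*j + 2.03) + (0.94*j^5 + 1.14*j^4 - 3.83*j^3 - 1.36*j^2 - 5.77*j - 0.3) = 0.94*j^5 + 1.14*j^4 - 4.23*j^3 - 4.78*j^2 - 5.23*j + 1.73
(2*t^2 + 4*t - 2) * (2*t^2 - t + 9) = 4*t^4 + 6*t^3 + 10*t^2 + 38*t - 18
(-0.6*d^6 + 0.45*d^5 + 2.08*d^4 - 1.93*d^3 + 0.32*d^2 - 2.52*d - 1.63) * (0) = 0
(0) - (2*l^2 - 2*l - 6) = -2*l^2 + 2*l + 6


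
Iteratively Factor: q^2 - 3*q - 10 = (q + 2)*(q - 5)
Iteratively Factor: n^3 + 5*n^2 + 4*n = (n + 1)*(n^2 + 4*n) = n*(n + 1)*(n + 4)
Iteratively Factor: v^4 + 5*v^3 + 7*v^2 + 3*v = (v + 1)*(v^3 + 4*v^2 + 3*v) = (v + 1)*(v + 3)*(v^2 + v) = (v + 1)^2*(v + 3)*(v)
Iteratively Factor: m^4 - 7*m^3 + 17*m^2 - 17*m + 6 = (m - 3)*(m^3 - 4*m^2 + 5*m - 2) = (m - 3)*(m - 2)*(m^2 - 2*m + 1) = (m - 3)*(m - 2)*(m - 1)*(m - 1)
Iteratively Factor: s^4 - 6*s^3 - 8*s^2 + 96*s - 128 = (s + 4)*(s^3 - 10*s^2 + 32*s - 32) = (s - 2)*(s + 4)*(s^2 - 8*s + 16) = (s - 4)*(s - 2)*(s + 4)*(s - 4)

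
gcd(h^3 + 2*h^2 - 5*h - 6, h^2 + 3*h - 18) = 1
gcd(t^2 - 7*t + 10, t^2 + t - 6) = t - 2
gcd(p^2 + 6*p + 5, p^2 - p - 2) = p + 1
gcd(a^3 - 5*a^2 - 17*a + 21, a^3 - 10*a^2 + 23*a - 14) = a^2 - 8*a + 7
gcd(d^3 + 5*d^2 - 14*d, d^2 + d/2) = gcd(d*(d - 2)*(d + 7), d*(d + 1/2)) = d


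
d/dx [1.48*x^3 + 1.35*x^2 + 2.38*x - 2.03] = 4.44*x^2 + 2.7*x + 2.38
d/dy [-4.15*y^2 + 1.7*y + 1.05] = 1.7 - 8.3*y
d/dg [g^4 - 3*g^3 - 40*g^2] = g*(4*g^2 - 9*g - 80)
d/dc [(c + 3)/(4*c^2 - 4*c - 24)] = (c^2 - c - (c + 3)*(2*c - 1) - 6)/(4*(-c^2 + c + 6)^2)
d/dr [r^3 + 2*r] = 3*r^2 + 2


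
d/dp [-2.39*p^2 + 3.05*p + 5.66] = 3.05 - 4.78*p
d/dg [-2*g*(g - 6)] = 12 - 4*g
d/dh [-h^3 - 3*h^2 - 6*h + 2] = -3*h^2 - 6*h - 6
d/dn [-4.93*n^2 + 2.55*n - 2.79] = 2.55 - 9.86*n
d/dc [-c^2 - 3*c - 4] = -2*c - 3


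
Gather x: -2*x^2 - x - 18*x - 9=-2*x^2 - 19*x - 9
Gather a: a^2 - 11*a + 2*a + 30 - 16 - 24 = a^2 - 9*a - 10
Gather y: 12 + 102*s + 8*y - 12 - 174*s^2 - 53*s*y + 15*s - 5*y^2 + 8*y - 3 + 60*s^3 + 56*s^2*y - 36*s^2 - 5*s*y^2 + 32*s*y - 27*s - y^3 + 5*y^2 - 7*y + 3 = 60*s^3 - 210*s^2 - 5*s*y^2 + 90*s - y^3 + y*(56*s^2 - 21*s + 9)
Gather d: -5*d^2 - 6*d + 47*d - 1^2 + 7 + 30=-5*d^2 + 41*d + 36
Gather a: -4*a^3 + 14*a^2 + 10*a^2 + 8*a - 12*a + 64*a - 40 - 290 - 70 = -4*a^3 + 24*a^2 + 60*a - 400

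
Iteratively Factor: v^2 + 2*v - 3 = (v + 3)*(v - 1)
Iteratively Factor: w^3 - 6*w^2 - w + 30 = (w + 2)*(w^2 - 8*w + 15) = (w - 5)*(w + 2)*(w - 3)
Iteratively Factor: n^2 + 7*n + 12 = (n + 4)*(n + 3)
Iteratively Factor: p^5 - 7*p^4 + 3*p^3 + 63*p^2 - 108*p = (p - 3)*(p^4 - 4*p^3 - 9*p^2 + 36*p) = (p - 4)*(p - 3)*(p^3 - 9*p) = (p - 4)*(p - 3)^2*(p^2 + 3*p) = (p - 4)*(p - 3)^2*(p + 3)*(p)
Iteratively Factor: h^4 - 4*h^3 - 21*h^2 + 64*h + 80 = (h - 5)*(h^3 + h^2 - 16*h - 16) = (h - 5)*(h + 1)*(h^2 - 16) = (h - 5)*(h - 4)*(h + 1)*(h + 4)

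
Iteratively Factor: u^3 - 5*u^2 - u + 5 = (u - 1)*(u^2 - 4*u - 5) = (u - 5)*(u - 1)*(u + 1)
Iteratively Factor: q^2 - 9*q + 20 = (q - 4)*(q - 5)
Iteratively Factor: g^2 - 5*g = (g)*(g - 5)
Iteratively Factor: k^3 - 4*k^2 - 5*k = (k + 1)*(k^2 - 5*k) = k*(k + 1)*(k - 5)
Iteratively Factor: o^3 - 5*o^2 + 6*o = (o - 3)*(o^2 - 2*o) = o*(o - 3)*(o - 2)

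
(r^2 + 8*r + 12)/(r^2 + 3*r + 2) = (r + 6)/(r + 1)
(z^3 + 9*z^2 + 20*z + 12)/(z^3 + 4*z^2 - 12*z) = (z^2 + 3*z + 2)/(z*(z - 2))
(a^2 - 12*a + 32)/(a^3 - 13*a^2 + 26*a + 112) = (a - 4)/(a^2 - 5*a - 14)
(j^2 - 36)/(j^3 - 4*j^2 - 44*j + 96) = (j - 6)/(j^2 - 10*j + 16)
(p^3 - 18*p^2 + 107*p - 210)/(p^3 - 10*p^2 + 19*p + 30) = (p - 7)/(p + 1)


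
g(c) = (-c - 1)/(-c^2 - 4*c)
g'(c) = (-c - 1)*(2*c + 4)/(-c^2 - 4*c)^2 - 1/(-c^2 - 4*c)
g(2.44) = 0.22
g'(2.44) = -0.06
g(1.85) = 0.26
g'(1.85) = -0.09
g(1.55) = 0.30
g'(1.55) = -0.13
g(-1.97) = 0.24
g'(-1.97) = -0.25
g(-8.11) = -0.21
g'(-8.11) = -0.05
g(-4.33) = -2.33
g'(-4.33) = -6.90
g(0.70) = 0.52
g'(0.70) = -0.54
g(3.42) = 0.17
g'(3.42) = -0.03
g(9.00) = 0.09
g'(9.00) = -0.00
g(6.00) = 0.12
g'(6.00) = -0.01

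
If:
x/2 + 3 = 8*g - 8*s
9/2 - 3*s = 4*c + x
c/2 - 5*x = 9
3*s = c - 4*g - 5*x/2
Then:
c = 270/247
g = 8649/9880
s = 1497/2470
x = -2088/1235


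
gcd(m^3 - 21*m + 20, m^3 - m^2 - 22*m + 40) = m^2 + m - 20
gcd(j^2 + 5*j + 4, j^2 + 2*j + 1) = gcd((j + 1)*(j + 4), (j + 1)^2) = j + 1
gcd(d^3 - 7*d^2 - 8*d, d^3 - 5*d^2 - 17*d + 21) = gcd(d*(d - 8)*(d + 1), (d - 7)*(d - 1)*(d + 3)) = 1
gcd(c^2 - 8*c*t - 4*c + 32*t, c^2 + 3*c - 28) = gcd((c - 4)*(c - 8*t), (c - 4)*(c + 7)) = c - 4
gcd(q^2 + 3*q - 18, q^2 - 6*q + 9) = q - 3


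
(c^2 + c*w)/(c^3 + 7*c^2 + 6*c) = (c + w)/(c^2 + 7*c + 6)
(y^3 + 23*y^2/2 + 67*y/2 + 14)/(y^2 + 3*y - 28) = (y^2 + 9*y/2 + 2)/(y - 4)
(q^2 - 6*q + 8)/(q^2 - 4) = (q - 4)/(q + 2)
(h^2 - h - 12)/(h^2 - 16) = (h + 3)/(h + 4)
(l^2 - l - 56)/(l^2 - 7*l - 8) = (l + 7)/(l + 1)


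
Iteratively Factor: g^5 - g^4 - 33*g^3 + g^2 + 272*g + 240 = (g - 5)*(g^4 + 4*g^3 - 13*g^2 - 64*g - 48) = (g - 5)*(g - 4)*(g^3 + 8*g^2 + 19*g + 12) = (g - 5)*(g - 4)*(g + 3)*(g^2 + 5*g + 4) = (g - 5)*(g - 4)*(g + 3)*(g + 4)*(g + 1)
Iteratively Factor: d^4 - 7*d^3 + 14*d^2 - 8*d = (d)*(d^3 - 7*d^2 + 14*d - 8) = d*(d - 4)*(d^2 - 3*d + 2) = d*(d - 4)*(d - 2)*(d - 1)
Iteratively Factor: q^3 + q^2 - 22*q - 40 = (q + 2)*(q^2 - q - 20) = (q + 2)*(q + 4)*(q - 5)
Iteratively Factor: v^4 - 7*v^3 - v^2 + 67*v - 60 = (v - 1)*(v^3 - 6*v^2 - 7*v + 60) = (v - 5)*(v - 1)*(v^2 - v - 12) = (v - 5)*(v - 4)*(v - 1)*(v + 3)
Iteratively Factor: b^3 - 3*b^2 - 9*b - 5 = (b + 1)*(b^2 - 4*b - 5) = (b + 1)^2*(b - 5)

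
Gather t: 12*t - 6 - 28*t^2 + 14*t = -28*t^2 + 26*t - 6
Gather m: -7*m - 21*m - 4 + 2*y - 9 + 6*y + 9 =-28*m + 8*y - 4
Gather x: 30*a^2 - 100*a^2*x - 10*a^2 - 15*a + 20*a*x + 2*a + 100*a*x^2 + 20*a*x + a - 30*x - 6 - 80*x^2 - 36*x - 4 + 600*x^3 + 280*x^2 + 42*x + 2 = 20*a^2 - 12*a + 600*x^3 + x^2*(100*a + 200) + x*(-100*a^2 + 40*a - 24) - 8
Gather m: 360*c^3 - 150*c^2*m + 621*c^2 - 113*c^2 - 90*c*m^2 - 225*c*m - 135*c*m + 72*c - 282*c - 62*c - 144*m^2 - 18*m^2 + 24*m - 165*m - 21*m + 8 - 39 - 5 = 360*c^3 + 508*c^2 - 272*c + m^2*(-90*c - 162) + m*(-150*c^2 - 360*c - 162) - 36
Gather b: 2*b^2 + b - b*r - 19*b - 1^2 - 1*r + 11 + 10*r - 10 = 2*b^2 + b*(-r - 18) + 9*r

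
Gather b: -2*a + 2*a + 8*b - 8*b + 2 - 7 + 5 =0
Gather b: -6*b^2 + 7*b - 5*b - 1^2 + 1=-6*b^2 + 2*b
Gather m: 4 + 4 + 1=9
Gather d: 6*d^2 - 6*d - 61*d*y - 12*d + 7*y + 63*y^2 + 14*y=6*d^2 + d*(-61*y - 18) + 63*y^2 + 21*y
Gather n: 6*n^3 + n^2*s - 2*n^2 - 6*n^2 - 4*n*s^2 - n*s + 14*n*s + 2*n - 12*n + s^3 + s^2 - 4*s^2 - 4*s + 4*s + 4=6*n^3 + n^2*(s - 8) + n*(-4*s^2 + 13*s - 10) + s^3 - 3*s^2 + 4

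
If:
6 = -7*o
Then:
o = -6/7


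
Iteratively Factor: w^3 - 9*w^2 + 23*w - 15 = (w - 1)*(w^2 - 8*w + 15) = (w - 5)*(w - 1)*(w - 3)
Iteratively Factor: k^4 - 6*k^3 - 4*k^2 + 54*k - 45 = (k - 3)*(k^3 - 3*k^2 - 13*k + 15) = (k - 3)*(k - 1)*(k^2 - 2*k - 15) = (k - 3)*(k - 1)*(k + 3)*(k - 5)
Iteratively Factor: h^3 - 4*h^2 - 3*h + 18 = (h + 2)*(h^2 - 6*h + 9) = (h - 3)*(h + 2)*(h - 3)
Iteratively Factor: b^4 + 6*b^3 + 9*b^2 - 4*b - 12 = (b + 2)*(b^3 + 4*b^2 + b - 6) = (b - 1)*(b + 2)*(b^2 + 5*b + 6) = (b - 1)*(b + 2)^2*(b + 3)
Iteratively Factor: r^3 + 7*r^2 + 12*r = (r)*(r^2 + 7*r + 12) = r*(r + 3)*(r + 4)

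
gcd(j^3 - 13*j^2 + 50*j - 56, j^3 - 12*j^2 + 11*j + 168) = j - 7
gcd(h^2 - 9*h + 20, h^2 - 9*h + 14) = 1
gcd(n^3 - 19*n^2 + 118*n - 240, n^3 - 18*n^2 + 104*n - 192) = n^2 - 14*n + 48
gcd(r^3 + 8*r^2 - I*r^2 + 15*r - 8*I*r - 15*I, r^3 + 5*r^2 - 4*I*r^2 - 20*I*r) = r + 5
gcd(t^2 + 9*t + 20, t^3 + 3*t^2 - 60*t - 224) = t + 4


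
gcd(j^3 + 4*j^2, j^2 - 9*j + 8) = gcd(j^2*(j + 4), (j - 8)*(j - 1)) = 1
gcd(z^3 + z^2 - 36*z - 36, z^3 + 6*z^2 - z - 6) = z^2 + 7*z + 6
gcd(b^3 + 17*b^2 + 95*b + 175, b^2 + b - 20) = b + 5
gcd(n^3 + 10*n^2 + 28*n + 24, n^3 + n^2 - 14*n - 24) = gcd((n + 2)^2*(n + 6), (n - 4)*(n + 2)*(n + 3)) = n + 2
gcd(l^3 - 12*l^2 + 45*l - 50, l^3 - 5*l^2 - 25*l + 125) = l^2 - 10*l + 25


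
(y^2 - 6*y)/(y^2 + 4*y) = (y - 6)/(y + 4)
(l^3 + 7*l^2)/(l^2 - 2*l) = l*(l + 7)/(l - 2)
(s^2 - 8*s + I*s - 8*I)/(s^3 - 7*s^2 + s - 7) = (s - 8)/(s^2 - s*(7 + I) + 7*I)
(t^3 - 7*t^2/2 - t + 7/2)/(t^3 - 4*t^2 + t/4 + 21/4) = 2*(t - 1)/(2*t - 3)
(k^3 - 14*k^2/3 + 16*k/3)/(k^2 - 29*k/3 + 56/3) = k*(k - 2)/(k - 7)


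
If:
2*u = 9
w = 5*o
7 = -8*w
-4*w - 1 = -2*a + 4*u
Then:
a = 31/4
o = -7/40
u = 9/2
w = -7/8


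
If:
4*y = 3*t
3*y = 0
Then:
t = 0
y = 0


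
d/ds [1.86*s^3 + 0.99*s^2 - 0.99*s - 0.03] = 5.58*s^2 + 1.98*s - 0.99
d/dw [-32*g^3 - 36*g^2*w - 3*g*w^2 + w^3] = -36*g^2 - 6*g*w + 3*w^2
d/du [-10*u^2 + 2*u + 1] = 2 - 20*u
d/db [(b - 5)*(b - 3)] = 2*b - 8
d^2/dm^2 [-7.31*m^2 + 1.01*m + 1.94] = -14.6200000000000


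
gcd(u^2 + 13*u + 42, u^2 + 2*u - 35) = u + 7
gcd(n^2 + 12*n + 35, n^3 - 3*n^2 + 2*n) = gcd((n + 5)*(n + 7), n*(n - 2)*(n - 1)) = 1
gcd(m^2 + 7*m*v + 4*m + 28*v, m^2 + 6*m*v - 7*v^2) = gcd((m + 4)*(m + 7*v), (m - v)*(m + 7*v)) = m + 7*v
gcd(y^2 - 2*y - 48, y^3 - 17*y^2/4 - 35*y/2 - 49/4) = 1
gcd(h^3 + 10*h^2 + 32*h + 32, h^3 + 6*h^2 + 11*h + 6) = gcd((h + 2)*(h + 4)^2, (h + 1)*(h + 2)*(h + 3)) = h + 2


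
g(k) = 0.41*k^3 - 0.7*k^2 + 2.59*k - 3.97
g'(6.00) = 38.47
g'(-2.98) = 17.68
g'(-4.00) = 27.87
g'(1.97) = 4.61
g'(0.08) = 2.49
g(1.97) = 1.55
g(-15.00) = -1584.07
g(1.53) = -0.18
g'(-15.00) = 300.34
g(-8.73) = -352.72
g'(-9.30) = 121.99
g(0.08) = -3.77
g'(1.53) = 3.33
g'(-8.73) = 108.55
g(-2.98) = -28.75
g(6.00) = 74.93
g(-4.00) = -51.77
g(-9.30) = -418.39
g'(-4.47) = 33.42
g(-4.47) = -66.15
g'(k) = 1.23*k^2 - 1.4*k + 2.59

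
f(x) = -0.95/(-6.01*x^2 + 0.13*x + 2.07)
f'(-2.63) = 0.02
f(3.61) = 0.01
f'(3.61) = -0.01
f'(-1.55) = 0.11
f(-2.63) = 0.02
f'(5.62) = -0.00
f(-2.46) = 0.03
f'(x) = -0.95*(12.02*x - 0.13)/(-6.01*x^2 + 0.13*x + 2.07)^2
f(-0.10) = -0.48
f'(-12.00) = 0.00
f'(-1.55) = 0.11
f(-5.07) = 0.01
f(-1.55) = 0.08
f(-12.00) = 0.00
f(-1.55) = 0.08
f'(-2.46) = 0.02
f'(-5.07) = 0.00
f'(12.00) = -0.00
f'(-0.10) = 0.32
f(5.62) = 0.01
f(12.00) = 0.00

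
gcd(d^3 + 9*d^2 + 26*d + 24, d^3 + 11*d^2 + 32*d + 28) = d + 2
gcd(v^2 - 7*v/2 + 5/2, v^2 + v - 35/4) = v - 5/2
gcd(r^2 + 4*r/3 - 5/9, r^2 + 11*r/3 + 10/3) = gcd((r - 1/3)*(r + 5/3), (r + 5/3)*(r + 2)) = r + 5/3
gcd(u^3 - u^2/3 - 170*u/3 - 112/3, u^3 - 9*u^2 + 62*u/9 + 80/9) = u^2 - 22*u/3 - 16/3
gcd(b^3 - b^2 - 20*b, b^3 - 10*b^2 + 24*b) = b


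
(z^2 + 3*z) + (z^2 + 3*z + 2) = 2*z^2 + 6*z + 2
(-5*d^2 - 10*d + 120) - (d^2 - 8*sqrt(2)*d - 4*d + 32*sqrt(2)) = -6*d^2 - 6*d + 8*sqrt(2)*d - 32*sqrt(2) + 120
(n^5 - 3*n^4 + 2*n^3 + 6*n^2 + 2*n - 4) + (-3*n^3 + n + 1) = n^5 - 3*n^4 - n^3 + 6*n^2 + 3*n - 3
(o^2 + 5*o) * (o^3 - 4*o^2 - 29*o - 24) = o^5 + o^4 - 49*o^3 - 169*o^2 - 120*o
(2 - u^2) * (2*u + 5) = -2*u^3 - 5*u^2 + 4*u + 10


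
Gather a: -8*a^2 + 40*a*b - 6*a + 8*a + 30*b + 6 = -8*a^2 + a*(40*b + 2) + 30*b + 6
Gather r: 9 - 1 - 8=0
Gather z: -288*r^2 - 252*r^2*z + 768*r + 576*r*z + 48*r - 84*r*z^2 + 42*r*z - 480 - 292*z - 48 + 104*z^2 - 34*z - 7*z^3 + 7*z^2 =-288*r^2 + 816*r - 7*z^3 + z^2*(111 - 84*r) + z*(-252*r^2 + 618*r - 326) - 528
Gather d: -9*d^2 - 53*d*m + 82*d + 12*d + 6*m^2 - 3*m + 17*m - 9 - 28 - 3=-9*d^2 + d*(94 - 53*m) + 6*m^2 + 14*m - 40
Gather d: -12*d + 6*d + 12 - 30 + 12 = -6*d - 6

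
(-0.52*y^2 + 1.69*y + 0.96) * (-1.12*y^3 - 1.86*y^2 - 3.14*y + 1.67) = 0.5824*y^5 - 0.9256*y^4 - 2.5858*y^3 - 7.9606*y^2 - 0.1921*y + 1.6032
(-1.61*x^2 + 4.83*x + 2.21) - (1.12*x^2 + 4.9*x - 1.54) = -2.73*x^2 - 0.0700000000000003*x + 3.75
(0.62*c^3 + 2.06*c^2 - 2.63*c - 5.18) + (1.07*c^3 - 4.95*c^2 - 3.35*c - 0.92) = 1.69*c^3 - 2.89*c^2 - 5.98*c - 6.1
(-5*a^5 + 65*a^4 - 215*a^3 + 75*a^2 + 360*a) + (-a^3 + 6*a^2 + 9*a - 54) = -5*a^5 + 65*a^4 - 216*a^3 + 81*a^2 + 369*a - 54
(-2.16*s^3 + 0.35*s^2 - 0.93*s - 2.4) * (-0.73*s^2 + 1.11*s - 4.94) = 1.5768*s^5 - 2.6531*s^4 + 11.7378*s^3 - 1.0093*s^2 + 1.9302*s + 11.856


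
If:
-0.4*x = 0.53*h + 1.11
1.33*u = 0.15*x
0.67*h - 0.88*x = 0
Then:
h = -1.33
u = -0.11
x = -1.01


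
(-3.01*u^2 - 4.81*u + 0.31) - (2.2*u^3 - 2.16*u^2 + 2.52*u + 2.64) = -2.2*u^3 - 0.85*u^2 - 7.33*u - 2.33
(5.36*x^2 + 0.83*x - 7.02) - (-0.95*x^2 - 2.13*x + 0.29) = 6.31*x^2 + 2.96*x - 7.31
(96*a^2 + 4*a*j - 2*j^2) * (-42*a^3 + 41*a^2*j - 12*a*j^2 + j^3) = -4032*a^5 + 3768*a^4*j - 904*a^3*j^2 - 34*a^2*j^3 + 28*a*j^4 - 2*j^5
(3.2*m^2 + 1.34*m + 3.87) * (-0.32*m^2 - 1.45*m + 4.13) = -1.024*m^4 - 5.0688*m^3 + 10.0346*m^2 - 0.0773000000000001*m + 15.9831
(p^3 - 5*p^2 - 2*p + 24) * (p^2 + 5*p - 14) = p^5 - 41*p^3 + 84*p^2 + 148*p - 336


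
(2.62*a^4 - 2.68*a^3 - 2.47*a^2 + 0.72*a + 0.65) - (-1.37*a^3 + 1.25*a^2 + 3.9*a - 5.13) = 2.62*a^4 - 1.31*a^3 - 3.72*a^2 - 3.18*a + 5.78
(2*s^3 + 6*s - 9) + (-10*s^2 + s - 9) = 2*s^3 - 10*s^2 + 7*s - 18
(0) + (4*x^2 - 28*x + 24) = 4*x^2 - 28*x + 24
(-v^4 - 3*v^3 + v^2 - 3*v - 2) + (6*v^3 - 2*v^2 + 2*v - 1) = -v^4 + 3*v^3 - v^2 - v - 3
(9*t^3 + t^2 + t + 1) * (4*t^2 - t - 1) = 36*t^5 - 5*t^4 - 6*t^3 + 2*t^2 - 2*t - 1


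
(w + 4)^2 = w^2 + 8*w + 16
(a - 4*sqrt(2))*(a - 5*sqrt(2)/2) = a^2 - 13*sqrt(2)*a/2 + 20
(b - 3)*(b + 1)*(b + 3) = b^3 + b^2 - 9*b - 9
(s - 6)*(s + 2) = s^2 - 4*s - 12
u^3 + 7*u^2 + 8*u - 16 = (u - 1)*(u + 4)^2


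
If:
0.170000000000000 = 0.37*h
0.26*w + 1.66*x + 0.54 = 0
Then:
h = 0.46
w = -6.38461538461539*x - 2.07692307692308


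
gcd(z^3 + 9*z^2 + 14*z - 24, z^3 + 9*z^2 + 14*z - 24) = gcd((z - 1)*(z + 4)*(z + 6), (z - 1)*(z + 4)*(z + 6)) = z^3 + 9*z^2 + 14*z - 24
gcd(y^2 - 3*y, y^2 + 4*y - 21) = y - 3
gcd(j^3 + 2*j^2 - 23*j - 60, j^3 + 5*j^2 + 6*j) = j + 3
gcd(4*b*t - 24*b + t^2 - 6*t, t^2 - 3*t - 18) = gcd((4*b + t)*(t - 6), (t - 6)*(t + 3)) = t - 6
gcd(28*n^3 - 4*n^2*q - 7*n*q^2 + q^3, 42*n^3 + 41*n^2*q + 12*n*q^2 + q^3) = 2*n + q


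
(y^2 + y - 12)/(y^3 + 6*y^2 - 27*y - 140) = (y - 3)/(y^2 + 2*y - 35)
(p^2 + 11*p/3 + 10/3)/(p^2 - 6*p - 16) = (p + 5/3)/(p - 8)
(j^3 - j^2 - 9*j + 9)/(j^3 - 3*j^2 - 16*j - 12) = (-j^3 + j^2 + 9*j - 9)/(-j^3 + 3*j^2 + 16*j + 12)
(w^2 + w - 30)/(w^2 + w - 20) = (w^2 + w - 30)/(w^2 + w - 20)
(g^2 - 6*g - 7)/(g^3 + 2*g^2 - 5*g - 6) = (g - 7)/(g^2 + g - 6)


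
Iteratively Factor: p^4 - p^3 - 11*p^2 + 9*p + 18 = (p + 3)*(p^3 - 4*p^2 + p + 6) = (p - 3)*(p + 3)*(p^2 - p - 2) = (p - 3)*(p - 2)*(p + 3)*(p + 1)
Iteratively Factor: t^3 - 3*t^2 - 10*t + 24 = (t + 3)*(t^2 - 6*t + 8) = (t - 2)*(t + 3)*(t - 4)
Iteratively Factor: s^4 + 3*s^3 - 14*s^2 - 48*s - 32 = (s + 2)*(s^3 + s^2 - 16*s - 16) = (s + 2)*(s + 4)*(s^2 - 3*s - 4) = (s + 1)*(s + 2)*(s + 4)*(s - 4)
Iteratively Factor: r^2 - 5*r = (r)*(r - 5)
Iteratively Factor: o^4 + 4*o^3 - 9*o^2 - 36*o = (o - 3)*(o^3 + 7*o^2 + 12*o) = o*(o - 3)*(o^2 + 7*o + 12) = o*(o - 3)*(o + 4)*(o + 3)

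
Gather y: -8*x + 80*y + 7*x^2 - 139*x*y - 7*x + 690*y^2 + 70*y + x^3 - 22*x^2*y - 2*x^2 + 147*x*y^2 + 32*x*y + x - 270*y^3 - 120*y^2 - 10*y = x^3 + 5*x^2 - 14*x - 270*y^3 + y^2*(147*x + 570) + y*(-22*x^2 - 107*x + 140)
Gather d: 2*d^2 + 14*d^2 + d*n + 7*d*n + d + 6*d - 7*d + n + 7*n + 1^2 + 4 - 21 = 16*d^2 + 8*d*n + 8*n - 16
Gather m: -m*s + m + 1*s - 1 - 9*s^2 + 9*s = m*(1 - s) - 9*s^2 + 10*s - 1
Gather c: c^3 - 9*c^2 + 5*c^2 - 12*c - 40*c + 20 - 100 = c^3 - 4*c^2 - 52*c - 80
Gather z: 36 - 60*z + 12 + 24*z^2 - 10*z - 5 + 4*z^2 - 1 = 28*z^2 - 70*z + 42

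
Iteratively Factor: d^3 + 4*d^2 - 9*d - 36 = (d + 3)*(d^2 + d - 12) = (d + 3)*(d + 4)*(d - 3)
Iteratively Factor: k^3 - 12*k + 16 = (k + 4)*(k^2 - 4*k + 4) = (k - 2)*(k + 4)*(k - 2)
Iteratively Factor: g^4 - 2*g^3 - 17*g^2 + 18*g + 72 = (g - 3)*(g^3 + g^2 - 14*g - 24) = (g - 3)*(g + 2)*(g^2 - g - 12) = (g - 4)*(g - 3)*(g + 2)*(g + 3)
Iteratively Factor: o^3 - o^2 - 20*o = (o)*(o^2 - o - 20) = o*(o + 4)*(o - 5)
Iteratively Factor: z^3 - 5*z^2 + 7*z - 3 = (z - 1)*(z^2 - 4*z + 3) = (z - 3)*(z - 1)*(z - 1)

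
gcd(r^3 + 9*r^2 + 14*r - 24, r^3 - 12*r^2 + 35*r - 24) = r - 1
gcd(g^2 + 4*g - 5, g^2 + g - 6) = 1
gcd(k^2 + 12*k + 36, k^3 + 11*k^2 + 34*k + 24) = k + 6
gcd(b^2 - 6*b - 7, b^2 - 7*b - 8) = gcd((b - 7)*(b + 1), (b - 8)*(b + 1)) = b + 1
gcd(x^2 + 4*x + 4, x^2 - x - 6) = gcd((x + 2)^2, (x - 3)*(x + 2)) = x + 2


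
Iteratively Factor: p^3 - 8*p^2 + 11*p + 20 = (p - 4)*(p^2 - 4*p - 5) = (p - 4)*(p + 1)*(p - 5)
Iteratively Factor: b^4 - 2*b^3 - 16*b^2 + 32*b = (b + 4)*(b^3 - 6*b^2 + 8*b) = b*(b + 4)*(b^2 - 6*b + 8) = b*(b - 2)*(b + 4)*(b - 4)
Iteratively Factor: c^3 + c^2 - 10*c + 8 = (c + 4)*(c^2 - 3*c + 2) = (c - 1)*(c + 4)*(c - 2)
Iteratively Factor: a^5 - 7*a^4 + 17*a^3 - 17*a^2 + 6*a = (a)*(a^4 - 7*a^3 + 17*a^2 - 17*a + 6) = a*(a - 3)*(a^3 - 4*a^2 + 5*a - 2) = a*(a - 3)*(a - 1)*(a^2 - 3*a + 2) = a*(a - 3)*(a - 1)^2*(a - 2)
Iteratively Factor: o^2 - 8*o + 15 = (o - 3)*(o - 5)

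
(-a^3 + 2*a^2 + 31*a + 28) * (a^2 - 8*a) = -a^5 + 10*a^4 + 15*a^3 - 220*a^2 - 224*a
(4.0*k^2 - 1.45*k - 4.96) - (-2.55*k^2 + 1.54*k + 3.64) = 6.55*k^2 - 2.99*k - 8.6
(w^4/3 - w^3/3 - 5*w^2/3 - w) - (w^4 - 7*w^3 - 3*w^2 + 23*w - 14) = -2*w^4/3 + 20*w^3/3 + 4*w^2/3 - 24*w + 14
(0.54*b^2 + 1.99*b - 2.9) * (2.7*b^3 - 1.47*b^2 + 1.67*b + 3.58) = 1.458*b^5 + 4.5792*b^4 - 9.8535*b^3 + 9.5195*b^2 + 2.2812*b - 10.382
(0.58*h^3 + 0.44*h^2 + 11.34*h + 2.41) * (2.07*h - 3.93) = 1.2006*h^4 - 1.3686*h^3 + 21.7446*h^2 - 39.5775*h - 9.4713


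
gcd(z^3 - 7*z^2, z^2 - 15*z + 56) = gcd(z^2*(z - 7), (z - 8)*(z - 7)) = z - 7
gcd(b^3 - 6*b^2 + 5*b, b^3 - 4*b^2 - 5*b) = b^2 - 5*b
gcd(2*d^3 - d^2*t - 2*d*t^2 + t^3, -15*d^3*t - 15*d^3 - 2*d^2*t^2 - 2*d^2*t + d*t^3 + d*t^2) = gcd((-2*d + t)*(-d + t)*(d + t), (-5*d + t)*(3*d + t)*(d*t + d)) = 1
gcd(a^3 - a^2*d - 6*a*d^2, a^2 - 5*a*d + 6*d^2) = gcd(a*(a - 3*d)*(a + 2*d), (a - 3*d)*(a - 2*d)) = a - 3*d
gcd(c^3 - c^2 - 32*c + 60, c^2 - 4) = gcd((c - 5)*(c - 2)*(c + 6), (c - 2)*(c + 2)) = c - 2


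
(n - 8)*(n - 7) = n^2 - 15*n + 56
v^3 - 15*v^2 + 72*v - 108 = (v - 6)^2*(v - 3)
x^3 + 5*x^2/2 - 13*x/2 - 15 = (x - 5/2)*(x + 2)*(x + 3)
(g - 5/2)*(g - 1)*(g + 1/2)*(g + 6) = g^4 + 3*g^3 - 69*g^2/4 + 23*g/4 + 15/2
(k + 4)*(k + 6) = k^2 + 10*k + 24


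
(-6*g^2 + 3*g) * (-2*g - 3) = 12*g^3 + 12*g^2 - 9*g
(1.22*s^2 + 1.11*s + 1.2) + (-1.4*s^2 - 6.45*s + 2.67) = -0.18*s^2 - 5.34*s + 3.87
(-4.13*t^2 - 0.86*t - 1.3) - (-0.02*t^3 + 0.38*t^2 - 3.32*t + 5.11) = 0.02*t^3 - 4.51*t^2 + 2.46*t - 6.41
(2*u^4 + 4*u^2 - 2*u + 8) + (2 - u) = 2*u^4 + 4*u^2 - 3*u + 10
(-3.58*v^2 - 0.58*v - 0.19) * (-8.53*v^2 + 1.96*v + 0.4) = 30.5374*v^4 - 2.0694*v^3 - 0.9481*v^2 - 0.6044*v - 0.076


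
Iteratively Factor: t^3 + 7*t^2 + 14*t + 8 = (t + 2)*(t^2 + 5*t + 4) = (t + 2)*(t + 4)*(t + 1)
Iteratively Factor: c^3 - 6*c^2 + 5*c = (c - 5)*(c^2 - c) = c*(c - 5)*(c - 1)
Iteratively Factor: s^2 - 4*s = (s - 4)*(s)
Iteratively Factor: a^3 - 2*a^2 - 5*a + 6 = (a + 2)*(a^2 - 4*a + 3) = (a - 3)*(a + 2)*(a - 1)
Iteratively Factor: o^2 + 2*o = (o + 2)*(o)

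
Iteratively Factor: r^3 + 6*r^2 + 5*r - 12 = (r - 1)*(r^2 + 7*r + 12) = (r - 1)*(r + 3)*(r + 4)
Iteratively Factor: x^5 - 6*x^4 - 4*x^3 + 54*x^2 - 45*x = (x - 3)*(x^4 - 3*x^3 - 13*x^2 + 15*x) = x*(x - 3)*(x^3 - 3*x^2 - 13*x + 15) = x*(x - 3)*(x + 3)*(x^2 - 6*x + 5) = x*(x - 3)*(x - 1)*(x + 3)*(x - 5)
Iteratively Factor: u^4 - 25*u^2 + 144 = (u - 3)*(u^3 + 3*u^2 - 16*u - 48) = (u - 4)*(u - 3)*(u^2 + 7*u + 12) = (u - 4)*(u - 3)*(u + 3)*(u + 4)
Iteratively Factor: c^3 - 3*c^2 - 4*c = (c - 4)*(c^2 + c) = (c - 4)*(c + 1)*(c)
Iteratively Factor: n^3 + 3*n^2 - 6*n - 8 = (n + 1)*(n^2 + 2*n - 8) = (n + 1)*(n + 4)*(n - 2)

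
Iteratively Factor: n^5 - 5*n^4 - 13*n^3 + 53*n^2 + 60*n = (n + 3)*(n^4 - 8*n^3 + 11*n^2 + 20*n) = (n - 4)*(n + 3)*(n^3 - 4*n^2 - 5*n) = (n - 4)*(n + 1)*(n + 3)*(n^2 - 5*n) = n*(n - 4)*(n + 1)*(n + 3)*(n - 5)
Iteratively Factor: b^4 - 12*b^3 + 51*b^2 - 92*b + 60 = (b - 2)*(b^3 - 10*b^2 + 31*b - 30) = (b - 2)^2*(b^2 - 8*b + 15) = (b - 5)*(b - 2)^2*(b - 3)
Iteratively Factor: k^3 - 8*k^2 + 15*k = (k - 5)*(k^2 - 3*k) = k*(k - 5)*(k - 3)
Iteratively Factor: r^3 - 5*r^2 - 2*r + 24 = (r + 2)*(r^2 - 7*r + 12) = (r - 4)*(r + 2)*(r - 3)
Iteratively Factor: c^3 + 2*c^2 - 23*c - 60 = (c + 3)*(c^2 - c - 20) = (c + 3)*(c + 4)*(c - 5)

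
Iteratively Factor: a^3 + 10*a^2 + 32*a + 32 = (a + 4)*(a^2 + 6*a + 8) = (a + 2)*(a + 4)*(a + 4)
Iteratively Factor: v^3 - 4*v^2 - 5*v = (v)*(v^2 - 4*v - 5) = v*(v - 5)*(v + 1)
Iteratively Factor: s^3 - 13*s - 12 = (s + 1)*(s^2 - s - 12) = (s + 1)*(s + 3)*(s - 4)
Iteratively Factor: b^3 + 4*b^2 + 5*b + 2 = (b + 1)*(b^2 + 3*b + 2) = (b + 1)*(b + 2)*(b + 1)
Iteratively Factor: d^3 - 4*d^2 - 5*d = (d)*(d^2 - 4*d - 5) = d*(d + 1)*(d - 5)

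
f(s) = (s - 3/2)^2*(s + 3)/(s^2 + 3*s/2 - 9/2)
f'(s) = (-2*s - 3/2)*(s - 3/2)^2*(s + 3)/(s^2 + 3*s/2 - 9/2)^2 + (s - 3/2)^2/(s^2 + 3*s/2 - 9/2) + (s + 3)*(2*s - 3)/(s^2 + 3*s/2 - 9/2)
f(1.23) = -0.27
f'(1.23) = 1.00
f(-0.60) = -2.10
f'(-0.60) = 1.00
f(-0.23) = -1.73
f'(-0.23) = 1.00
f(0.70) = -0.80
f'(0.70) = 1.00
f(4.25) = 2.75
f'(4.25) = 1.00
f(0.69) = -0.81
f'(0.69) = 1.00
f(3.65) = 2.15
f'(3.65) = 1.00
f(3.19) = 1.69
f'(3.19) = 1.00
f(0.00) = -1.50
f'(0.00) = 1.00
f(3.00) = 1.50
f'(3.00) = 1.00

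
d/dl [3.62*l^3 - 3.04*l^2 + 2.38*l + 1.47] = 10.86*l^2 - 6.08*l + 2.38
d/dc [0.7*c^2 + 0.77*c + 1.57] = 1.4*c + 0.77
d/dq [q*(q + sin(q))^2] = (q + sin(q))*(2*q*(cos(q) + 1) + q + sin(q))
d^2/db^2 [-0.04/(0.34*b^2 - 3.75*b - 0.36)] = (-0.009248*b^2 + 0.102*b + 0.04*(0.68*b - 3.75)*(1.36*b - 7.5) + 0.009792)/(-0.34*b^2 + 3.75*b + 0.36)^3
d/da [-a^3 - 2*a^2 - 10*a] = -3*a^2 - 4*a - 10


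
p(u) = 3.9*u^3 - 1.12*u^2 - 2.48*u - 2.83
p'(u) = 11.7*u^2 - 2.24*u - 2.48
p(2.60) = 51.70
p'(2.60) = 70.79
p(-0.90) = -4.35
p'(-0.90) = 9.01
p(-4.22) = -305.40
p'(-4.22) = 215.33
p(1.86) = 13.78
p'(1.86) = 33.83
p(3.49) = 140.66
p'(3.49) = 132.21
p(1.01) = -2.46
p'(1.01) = 7.19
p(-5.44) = -650.34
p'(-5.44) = 355.95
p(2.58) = 50.29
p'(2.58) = 69.62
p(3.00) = 84.95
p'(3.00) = 96.10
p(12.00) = 6545.33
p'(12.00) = 1655.44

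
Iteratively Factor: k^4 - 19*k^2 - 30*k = (k)*(k^3 - 19*k - 30) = k*(k + 3)*(k^2 - 3*k - 10) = k*(k + 2)*(k + 3)*(k - 5)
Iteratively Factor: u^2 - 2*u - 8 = (u - 4)*(u + 2)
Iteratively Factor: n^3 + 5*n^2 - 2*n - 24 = (n + 3)*(n^2 + 2*n - 8) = (n + 3)*(n + 4)*(n - 2)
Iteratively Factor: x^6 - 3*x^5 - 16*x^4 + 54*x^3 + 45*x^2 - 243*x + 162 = (x - 3)*(x^5 - 16*x^3 + 6*x^2 + 63*x - 54) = (x - 3)*(x + 3)*(x^4 - 3*x^3 - 7*x^2 + 27*x - 18) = (x - 3)^2*(x + 3)*(x^3 - 7*x + 6) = (x - 3)^2*(x - 1)*(x + 3)*(x^2 + x - 6) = (x - 3)^2*(x - 2)*(x - 1)*(x + 3)*(x + 3)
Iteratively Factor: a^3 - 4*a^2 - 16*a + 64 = (a - 4)*(a^2 - 16) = (a - 4)*(a + 4)*(a - 4)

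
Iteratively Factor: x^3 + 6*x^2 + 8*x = (x + 4)*(x^2 + 2*x) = x*(x + 4)*(x + 2)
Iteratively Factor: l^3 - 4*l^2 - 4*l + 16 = (l + 2)*(l^2 - 6*l + 8) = (l - 4)*(l + 2)*(l - 2)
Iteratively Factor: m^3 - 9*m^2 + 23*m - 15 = (m - 5)*(m^2 - 4*m + 3) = (m - 5)*(m - 3)*(m - 1)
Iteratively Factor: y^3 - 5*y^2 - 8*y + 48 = (y - 4)*(y^2 - y - 12) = (y - 4)^2*(y + 3)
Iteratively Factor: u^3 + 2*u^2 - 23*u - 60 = (u + 3)*(u^2 - u - 20) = (u + 3)*(u + 4)*(u - 5)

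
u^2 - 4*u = u*(u - 4)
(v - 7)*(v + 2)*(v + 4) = v^3 - v^2 - 34*v - 56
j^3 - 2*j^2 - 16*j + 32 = (j - 4)*(j - 2)*(j + 4)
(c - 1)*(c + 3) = c^2 + 2*c - 3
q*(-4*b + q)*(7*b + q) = -28*b^2*q + 3*b*q^2 + q^3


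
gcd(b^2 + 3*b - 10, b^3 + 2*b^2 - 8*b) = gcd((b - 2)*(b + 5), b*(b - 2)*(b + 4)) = b - 2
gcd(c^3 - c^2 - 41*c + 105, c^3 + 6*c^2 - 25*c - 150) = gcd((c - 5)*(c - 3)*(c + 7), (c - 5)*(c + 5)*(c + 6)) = c - 5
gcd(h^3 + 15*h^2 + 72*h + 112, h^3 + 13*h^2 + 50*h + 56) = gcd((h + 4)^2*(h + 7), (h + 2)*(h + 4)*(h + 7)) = h^2 + 11*h + 28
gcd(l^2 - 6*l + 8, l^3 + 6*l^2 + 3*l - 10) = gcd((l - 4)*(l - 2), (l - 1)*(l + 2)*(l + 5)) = 1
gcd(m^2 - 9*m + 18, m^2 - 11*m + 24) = m - 3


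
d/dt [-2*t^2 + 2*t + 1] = 2 - 4*t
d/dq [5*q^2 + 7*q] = 10*q + 7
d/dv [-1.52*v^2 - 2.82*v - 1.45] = -3.04*v - 2.82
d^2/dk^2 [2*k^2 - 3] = 4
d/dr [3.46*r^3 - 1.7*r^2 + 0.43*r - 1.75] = 10.38*r^2 - 3.4*r + 0.43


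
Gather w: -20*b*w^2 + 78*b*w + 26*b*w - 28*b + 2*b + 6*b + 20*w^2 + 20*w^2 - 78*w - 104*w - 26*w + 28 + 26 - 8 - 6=-20*b + w^2*(40 - 20*b) + w*(104*b - 208) + 40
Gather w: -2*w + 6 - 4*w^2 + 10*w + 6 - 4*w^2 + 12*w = -8*w^2 + 20*w + 12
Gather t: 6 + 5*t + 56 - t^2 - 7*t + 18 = -t^2 - 2*t + 80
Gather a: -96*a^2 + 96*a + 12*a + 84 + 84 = -96*a^2 + 108*a + 168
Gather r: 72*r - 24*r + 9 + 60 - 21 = 48*r + 48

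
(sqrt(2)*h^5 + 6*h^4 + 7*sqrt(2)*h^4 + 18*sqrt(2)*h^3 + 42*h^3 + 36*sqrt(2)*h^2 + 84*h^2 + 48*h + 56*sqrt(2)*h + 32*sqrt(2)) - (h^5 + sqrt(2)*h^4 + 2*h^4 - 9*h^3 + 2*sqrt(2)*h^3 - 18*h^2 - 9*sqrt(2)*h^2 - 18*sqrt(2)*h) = -h^5 + sqrt(2)*h^5 + 4*h^4 + 6*sqrt(2)*h^4 + 16*sqrt(2)*h^3 + 51*h^3 + 45*sqrt(2)*h^2 + 102*h^2 + 48*h + 74*sqrt(2)*h + 32*sqrt(2)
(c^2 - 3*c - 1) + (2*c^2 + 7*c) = 3*c^2 + 4*c - 1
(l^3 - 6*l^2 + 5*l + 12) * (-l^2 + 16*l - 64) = -l^5 + 22*l^4 - 165*l^3 + 452*l^2 - 128*l - 768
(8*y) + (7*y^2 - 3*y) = 7*y^2 + 5*y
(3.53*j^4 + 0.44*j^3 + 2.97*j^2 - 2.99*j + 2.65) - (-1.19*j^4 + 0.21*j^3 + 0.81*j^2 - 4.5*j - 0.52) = 4.72*j^4 + 0.23*j^3 + 2.16*j^2 + 1.51*j + 3.17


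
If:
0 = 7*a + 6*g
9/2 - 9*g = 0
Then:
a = -3/7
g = 1/2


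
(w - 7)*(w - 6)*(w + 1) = w^3 - 12*w^2 + 29*w + 42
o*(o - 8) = o^2 - 8*o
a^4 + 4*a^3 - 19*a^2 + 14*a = a*(a - 2)*(a - 1)*(a + 7)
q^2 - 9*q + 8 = (q - 8)*(q - 1)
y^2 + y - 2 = (y - 1)*(y + 2)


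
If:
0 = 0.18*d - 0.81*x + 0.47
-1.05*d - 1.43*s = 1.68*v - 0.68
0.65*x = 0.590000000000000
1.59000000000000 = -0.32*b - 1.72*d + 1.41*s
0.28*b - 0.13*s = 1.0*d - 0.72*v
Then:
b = 36.07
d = 1.47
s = 11.11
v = -9.97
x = 0.91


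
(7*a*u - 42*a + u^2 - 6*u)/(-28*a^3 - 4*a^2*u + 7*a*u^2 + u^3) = (u - 6)/(-4*a^2 + u^2)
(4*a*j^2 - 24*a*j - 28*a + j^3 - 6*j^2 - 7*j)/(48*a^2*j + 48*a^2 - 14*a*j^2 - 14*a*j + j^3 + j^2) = (4*a*j - 28*a + j^2 - 7*j)/(48*a^2 - 14*a*j + j^2)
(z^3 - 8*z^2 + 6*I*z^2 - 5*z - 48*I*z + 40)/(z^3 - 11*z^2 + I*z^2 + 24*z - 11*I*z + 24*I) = (z + 5*I)/(z - 3)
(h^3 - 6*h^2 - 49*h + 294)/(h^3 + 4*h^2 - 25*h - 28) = (h^2 - 13*h + 42)/(h^2 - 3*h - 4)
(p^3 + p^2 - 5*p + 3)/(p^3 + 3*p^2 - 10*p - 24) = (p^3 + p^2 - 5*p + 3)/(p^3 + 3*p^2 - 10*p - 24)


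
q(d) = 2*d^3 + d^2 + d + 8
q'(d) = 6*d^2 + 2*d + 1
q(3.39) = 100.80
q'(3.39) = 76.73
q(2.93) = 69.82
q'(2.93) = 58.37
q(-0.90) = 6.45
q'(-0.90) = 4.06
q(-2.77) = -29.60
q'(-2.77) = 41.50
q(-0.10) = 7.91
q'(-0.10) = 0.86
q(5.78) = 433.39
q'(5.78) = 213.01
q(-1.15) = 5.13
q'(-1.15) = 6.64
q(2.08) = 32.40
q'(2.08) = 31.12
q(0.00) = 8.00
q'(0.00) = 1.00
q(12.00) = 3620.00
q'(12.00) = 889.00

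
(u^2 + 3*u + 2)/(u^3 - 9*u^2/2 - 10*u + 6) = 2*(u + 1)/(2*u^2 - 13*u + 6)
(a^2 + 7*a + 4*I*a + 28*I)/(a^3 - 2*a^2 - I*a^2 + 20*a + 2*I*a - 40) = (a + 7)/(a^2 - a*(2 + 5*I) + 10*I)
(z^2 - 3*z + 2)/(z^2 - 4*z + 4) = (z - 1)/(z - 2)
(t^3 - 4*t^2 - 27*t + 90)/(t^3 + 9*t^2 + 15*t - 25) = (t^2 - 9*t + 18)/(t^2 + 4*t - 5)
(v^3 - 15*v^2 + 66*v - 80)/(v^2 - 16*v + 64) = (v^2 - 7*v + 10)/(v - 8)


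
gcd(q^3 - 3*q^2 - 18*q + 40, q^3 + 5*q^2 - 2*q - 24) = q^2 + 2*q - 8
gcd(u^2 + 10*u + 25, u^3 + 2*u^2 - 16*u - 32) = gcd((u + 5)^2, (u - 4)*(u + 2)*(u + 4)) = 1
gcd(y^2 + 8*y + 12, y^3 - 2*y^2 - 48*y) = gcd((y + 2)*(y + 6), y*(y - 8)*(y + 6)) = y + 6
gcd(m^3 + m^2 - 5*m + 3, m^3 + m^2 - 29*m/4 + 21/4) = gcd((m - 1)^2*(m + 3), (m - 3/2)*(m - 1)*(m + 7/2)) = m - 1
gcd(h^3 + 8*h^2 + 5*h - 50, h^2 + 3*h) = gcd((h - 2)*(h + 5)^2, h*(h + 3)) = 1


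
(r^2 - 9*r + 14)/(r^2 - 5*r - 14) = (r - 2)/(r + 2)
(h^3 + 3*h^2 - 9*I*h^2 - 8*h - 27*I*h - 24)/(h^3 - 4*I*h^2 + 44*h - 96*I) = (h^2 + h*(3 - I) - 3*I)/(h^2 + 4*I*h + 12)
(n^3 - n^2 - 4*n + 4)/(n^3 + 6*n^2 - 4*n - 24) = (n - 1)/(n + 6)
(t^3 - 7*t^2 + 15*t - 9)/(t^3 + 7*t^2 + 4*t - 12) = (t^2 - 6*t + 9)/(t^2 + 8*t + 12)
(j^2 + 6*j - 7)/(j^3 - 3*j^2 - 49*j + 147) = (j - 1)/(j^2 - 10*j + 21)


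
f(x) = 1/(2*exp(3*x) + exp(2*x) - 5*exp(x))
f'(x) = (-6*exp(3*x) - 2*exp(2*x) + 5*exp(x))/(2*exp(3*x) + exp(2*x) - 5*exp(x))^2 = (-6*exp(2*x) - 2*exp(x) + 5)*exp(-x)/(2*exp(2*x) + exp(x) - 5)^2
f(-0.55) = -0.46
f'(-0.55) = 0.23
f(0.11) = -0.64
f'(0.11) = -2.18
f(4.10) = 0.00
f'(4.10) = -0.00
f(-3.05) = -4.27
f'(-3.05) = 4.22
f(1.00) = 0.03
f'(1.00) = -0.11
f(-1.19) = -0.73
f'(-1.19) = 0.62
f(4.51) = 0.00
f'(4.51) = -0.00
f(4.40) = 0.00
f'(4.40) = -0.00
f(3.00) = 0.00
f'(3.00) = 0.00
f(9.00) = 0.00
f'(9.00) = 0.00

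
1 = 1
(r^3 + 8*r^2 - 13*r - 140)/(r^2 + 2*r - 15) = (r^2 + 3*r - 28)/(r - 3)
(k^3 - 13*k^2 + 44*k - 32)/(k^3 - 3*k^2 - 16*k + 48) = (k^2 - 9*k + 8)/(k^2 + k - 12)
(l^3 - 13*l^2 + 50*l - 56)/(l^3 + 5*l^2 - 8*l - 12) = (l^2 - 11*l + 28)/(l^2 + 7*l + 6)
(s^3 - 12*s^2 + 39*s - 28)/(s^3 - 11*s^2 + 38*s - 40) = (s^2 - 8*s + 7)/(s^2 - 7*s + 10)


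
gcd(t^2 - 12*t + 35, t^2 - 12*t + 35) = t^2 - 12*t + 35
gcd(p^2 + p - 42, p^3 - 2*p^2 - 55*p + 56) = p + 7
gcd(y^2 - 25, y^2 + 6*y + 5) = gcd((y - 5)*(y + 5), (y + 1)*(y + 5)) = y + 5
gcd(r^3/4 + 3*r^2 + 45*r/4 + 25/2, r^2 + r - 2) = r + 2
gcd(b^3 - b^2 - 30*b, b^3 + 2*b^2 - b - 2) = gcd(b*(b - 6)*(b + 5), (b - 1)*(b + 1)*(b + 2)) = 1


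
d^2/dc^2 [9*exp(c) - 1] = 9*exp(c)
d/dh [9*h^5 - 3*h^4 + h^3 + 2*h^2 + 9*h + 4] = 45*h^4 - 12*h^3 + 3*h^2 + 4*h + 9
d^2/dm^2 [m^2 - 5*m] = 2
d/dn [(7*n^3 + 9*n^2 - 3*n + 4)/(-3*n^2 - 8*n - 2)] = (-21*n^4 - 112*n^3 - 123*n^2 - 12*n + 38)/(9*n^4 + 48*n^3 + 76*n^2 + 32*n + 4)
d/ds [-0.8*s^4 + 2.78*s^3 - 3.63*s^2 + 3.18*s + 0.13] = -3.2*s^3 + 8.34*s^2 - 7.26*s + 3.18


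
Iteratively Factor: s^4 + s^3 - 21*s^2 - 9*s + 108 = (s - 3)*(s^3 + 4*s^2 - 9*s - 36) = (s - 3)*(s + 4)*(s^2 - 9) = (s - 3)*(s + 3)*(s + 4)*(s - 3)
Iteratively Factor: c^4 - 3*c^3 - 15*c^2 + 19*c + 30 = (c - 5)*(c^3 + 2*c^2 - 5*c - 6) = (c - 5)*(c + 1)*(c^2 + c - 6) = (c - 5)*(c - 2)*(c + 1)*(c + 3)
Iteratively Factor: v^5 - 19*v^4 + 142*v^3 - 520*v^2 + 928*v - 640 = (v - 4)*(v^4 - 15*v^3 + 82*v^2 - 192*v + 160) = (v - 4)^2*(v^3 - 11*v^2 + 38*v - 40) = (v - 5)*(v - 4)^2*(v^2 - 6*v + 8) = (v - 5)*(v - 4)^2*(v - 2)*(v - 4)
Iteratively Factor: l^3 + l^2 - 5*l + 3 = (l - 1)*(l^2 + 2*l - 3) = (l - 1)*(l + 3)*(l - 1)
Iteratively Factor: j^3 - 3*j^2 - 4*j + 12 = (j - 2)*(j^2 - j - 6) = (j - 2)*(j + 2)*(j - 3)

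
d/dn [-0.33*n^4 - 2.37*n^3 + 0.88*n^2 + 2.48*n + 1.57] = -1.32*n^3 - 7.11*n^2 + 1.76*n + 2.48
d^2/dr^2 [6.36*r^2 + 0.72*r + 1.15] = 12.7200000000000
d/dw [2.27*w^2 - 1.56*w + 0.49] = 4.54*w - 1.56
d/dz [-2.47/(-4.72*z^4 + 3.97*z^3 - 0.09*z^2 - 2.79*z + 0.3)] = (-46.6336*z^3 + 29.4177*z^2 - 0.4446*z - 6.8913)/(4.72*z^4 - 3.97*z^3 + 0.09*z^2 + 2.79*z - 0.3)^2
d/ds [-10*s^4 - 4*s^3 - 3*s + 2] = -40*s^3 - 12*s^2 - 3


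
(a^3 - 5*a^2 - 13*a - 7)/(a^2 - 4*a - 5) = (a^2 - 6*a - 7)/(a - 5)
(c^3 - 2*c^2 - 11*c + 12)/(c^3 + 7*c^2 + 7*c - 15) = (c - 4)/(c + 5)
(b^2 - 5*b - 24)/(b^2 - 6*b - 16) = (b + 3)/(b + 2)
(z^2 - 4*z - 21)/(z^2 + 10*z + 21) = (z - 7)/(z + 7)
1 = 1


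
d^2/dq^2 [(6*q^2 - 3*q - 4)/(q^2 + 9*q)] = 6*(-19*q^3 - 4*q^2 - 36*q - 108)/(q^3*(q^3 + 27*q^2 + 243*q + 729))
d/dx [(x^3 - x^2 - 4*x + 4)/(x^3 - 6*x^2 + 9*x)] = (-5*x^3 + 11*x^2 - 12*x + 12)/(x^2*(x^3 - 9*x^2 + 27*x - 27))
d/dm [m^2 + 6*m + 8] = 2*m + 6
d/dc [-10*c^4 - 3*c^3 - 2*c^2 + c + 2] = -40*c^3 - 9*c^2 - 4*c + 1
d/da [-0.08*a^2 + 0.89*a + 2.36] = 0.89 - 0.16*a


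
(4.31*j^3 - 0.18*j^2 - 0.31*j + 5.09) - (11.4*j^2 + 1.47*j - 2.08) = 4.31*j^3 - 11.58*j^2 - 1.78*j + 7.17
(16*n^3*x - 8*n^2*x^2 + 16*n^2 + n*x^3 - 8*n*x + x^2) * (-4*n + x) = -64*n^4*x + 48*n^3*x^2 - 64*n^3 - 12*n^2*x^3 + 48*n^2*x + n*x^4 - 12*n*x^2 + x^3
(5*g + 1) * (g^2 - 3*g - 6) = 5*g^3 - 14*g^2 - 33*g - 6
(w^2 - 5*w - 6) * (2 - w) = -w^3 + 7*w^2 - 4*w - 12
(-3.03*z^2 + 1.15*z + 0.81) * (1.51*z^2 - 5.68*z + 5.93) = -4.5753*z^4 + 18.9469*z^3 - 23.2768*z^2 + 2.2187*z + 4.8033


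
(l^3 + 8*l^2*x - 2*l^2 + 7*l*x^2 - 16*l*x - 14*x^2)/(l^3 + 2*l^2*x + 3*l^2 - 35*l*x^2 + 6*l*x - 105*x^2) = (-l^2 - l*x + 2*l + 2*x)/(-l^2 + 5*l*x - 3*l + 15*x)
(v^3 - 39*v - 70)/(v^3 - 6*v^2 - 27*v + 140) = (v + 2)/(v - 4)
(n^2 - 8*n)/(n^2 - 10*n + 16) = n/(n - 2)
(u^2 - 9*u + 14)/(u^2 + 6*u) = (u^2 - 9*u + 14)/(u*(u + 6))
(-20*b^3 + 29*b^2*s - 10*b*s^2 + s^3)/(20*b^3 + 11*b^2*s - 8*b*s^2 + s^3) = (-b + s)/(b + s)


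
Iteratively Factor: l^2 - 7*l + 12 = (l - 3)*(l - 4)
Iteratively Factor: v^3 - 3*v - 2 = (v + 1)*(v^2 - v - 2) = (v + 1)^2*(v - 2)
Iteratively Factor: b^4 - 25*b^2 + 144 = (b + 3)*(b^3 - 3*b^2 - 16*b + 48) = (b + 3)*(b + 4)*(b^2 - 7*b + 12) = (b - 4)*(b + 3)*(b + 4)*(b - 3)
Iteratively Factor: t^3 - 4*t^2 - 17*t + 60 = (t - 5)*(t^2 + t - 12) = (t - 5)*(t + 4)*(t - 3)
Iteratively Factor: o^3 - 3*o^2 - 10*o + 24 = (o + 3)*(o^2 - 6*o + 8) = (o - 2)*(o + 3)*(o - 4)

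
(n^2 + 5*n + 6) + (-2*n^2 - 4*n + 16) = -n^2 + n + 22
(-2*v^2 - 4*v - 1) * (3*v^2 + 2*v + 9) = -6*v^4 - 16*v^3 - 29*v^2 - 38*v - 9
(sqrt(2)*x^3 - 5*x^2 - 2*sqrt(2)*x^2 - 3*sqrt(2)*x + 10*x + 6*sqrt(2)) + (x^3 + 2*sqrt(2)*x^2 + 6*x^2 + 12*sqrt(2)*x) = x^3 + sqrt(2)*x^3 + x^2 + 10*x + 9*sqrt(2)*x + 6*sqrt(2)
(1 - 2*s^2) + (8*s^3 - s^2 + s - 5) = 8*s^3 - 3*s^2 + s - 4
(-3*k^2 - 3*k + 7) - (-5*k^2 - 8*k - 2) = 2*k^2 + 5*k + 9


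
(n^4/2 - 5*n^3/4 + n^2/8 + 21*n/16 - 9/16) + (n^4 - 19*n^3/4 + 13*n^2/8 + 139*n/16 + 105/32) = 3*n^4/2 - 6*n^3 + 7*n^2/4 + 10*n + 87/32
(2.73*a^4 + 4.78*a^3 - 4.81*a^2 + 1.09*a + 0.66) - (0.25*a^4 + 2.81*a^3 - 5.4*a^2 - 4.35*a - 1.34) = 2.48*a^4 + 1.97*a^3 + 0.590000000000001*a^2 + 5.44*a + 2.0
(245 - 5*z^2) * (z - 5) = -5*z^3 + 25*z^2 + 245*z - 1225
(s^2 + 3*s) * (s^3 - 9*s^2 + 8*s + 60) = s^5 - 6*s^4 - 19*s^3 + 84*s^2 + 180*s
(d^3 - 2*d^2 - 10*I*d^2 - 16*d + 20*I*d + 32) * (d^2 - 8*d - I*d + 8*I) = d^5 - 10*d^4 - 11*I*d^4 - 10*d^3 + 110*I*d^3 + 260*d^2 - 160*I*d^2 - 416*d - 160*I*d + 256*I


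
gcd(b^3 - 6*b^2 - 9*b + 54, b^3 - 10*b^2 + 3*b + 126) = b^2 - 3*b - 18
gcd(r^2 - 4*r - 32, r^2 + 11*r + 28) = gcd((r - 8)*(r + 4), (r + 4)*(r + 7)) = r + 4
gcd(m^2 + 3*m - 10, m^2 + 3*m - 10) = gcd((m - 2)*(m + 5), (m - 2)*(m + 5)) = m^2 + 3*m - 10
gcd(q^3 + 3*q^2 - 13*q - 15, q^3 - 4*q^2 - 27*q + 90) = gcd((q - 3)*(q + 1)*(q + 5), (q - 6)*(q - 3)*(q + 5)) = q^2 + 2*q - 15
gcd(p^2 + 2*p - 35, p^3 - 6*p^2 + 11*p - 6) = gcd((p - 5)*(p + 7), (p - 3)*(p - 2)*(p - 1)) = 1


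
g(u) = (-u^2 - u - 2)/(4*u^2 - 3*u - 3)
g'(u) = (3 - 8*u)*(-u^2 - u - 2)/(4*u^2 - 3*u - 3)^2 + (-2*u - 1)/(4*u^2 - 3*u - 3) = (7*u^2 + 22*u - 3)/(16*u^4 - 24*u^3 - 15*u^2 + 18*u + 9)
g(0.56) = 0.84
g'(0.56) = 0.98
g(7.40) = -0.33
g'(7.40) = 0.01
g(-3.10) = -0.19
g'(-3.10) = -0.00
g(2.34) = -0.83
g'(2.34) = 0.61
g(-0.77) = -1.08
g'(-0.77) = -5.58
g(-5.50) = -0.20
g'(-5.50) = 0.00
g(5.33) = -0.38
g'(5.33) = 0.03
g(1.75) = -1.70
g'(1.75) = 3.56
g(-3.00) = -0.19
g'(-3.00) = 0.00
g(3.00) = -0.58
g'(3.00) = 0.22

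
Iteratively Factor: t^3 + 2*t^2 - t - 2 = (t - 1)*(t^2 + 3*t + 2) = (t - 1)*(t + 2)*(t + 1)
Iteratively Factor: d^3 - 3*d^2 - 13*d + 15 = (d + 3)*(d^2 - 6*d + 5) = (d - 5)*(d + 3)*(d - 1)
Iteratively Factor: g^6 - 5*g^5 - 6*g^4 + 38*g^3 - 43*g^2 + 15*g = (g)*(g^5 - 5*g^4 - 6*g^3 + 38*g^2 - 43*g + 15) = g*(g - 5)*(g^4 - 6*g^2 + 8*g - 3) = g*(g - 5)*(g - 1)*(g^3 + g^2 - 5*g + 3) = g*(g - 5)*(g - 1)^2*(g^2 + 2*g - 3) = g*(g - 5)*(g - 1)^3*(g + 3)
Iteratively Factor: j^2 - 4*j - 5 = (j + 1)*(j - 5)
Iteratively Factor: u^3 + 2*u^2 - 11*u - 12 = (u + 4)*(u^2 - 2*u - 3) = (u - 3)*(u + 4)*(u + 1)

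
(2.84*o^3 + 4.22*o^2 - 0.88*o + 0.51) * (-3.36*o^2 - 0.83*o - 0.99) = -9.5424*o^5 - 16.5364*o^4 - 3.3574*o^3 - 5.161*o^2 + 0.4479*o - 0.5049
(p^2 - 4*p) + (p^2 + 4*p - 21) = 2*p^2 - 21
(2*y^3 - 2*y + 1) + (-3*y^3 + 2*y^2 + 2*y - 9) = -y^3 + 2*y^2 - 8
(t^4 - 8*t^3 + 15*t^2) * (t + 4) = t^5 - 4*t^4 - 17*t^3 + 60*t^2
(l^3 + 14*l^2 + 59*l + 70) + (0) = l^3 + 14*l^2 + 59*l + 70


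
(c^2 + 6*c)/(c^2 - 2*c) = (c + 6)/(c - 2)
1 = 1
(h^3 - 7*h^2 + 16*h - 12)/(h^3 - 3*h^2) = 1 - 4/h + 4/h^2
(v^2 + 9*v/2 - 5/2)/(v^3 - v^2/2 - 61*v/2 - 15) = (2*v - 1)/(2*v^2 - 11*v - 6)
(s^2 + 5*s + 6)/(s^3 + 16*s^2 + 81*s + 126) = (s + 2)/(s^2 + 13*s + 42)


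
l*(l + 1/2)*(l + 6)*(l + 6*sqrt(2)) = l^4 + 13*l^3/2 + 6*sqrt(2)*l^3 + 3*l^2 + 39*sqrt(2)*l^2 + 18*sqrt(2)*l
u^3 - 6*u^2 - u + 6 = (u - 6)*(u - 1)*(u + 1)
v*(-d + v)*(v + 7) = -d*v^2 - 7*d*v + v^3 + 7*v^2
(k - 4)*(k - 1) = k^2 - 5*k + 4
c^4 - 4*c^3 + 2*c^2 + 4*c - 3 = (c - 3)*(c - 1)^2*(c + 1)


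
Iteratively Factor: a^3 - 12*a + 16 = (a - 2)*(a^2 + 2*a - 8) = (a - 2)^2*(a + 4)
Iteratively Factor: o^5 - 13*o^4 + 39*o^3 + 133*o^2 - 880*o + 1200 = (o - 4)*(o^4 - 9*o^3 + 3*o^2 + 145*o - 300) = (o - 4)*(o + 4)*(o^3 - 13*o^2 + 55*o - 75) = (o - 5)*(o - 4)*(o + 4)*(o^2 - 8*o + 15) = (o - 5)*(o - 4)*(o - 3)*(o + 4)*(o - 5)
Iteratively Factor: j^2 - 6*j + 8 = (j - 4)*(j - 2)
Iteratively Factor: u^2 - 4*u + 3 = (u - 1)*(u - 3)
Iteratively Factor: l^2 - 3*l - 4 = (l + 1)*(l - 4)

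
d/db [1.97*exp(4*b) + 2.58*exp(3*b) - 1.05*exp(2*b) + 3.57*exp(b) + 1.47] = (7.88*exp(3*b) + 7.74*exp(2*b) - 2.1*exp(b) + 3.57)*exp(b)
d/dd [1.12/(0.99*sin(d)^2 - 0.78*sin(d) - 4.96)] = (0.8736 - 2.2176*sin(d))*cos(d)/(-0.99*sin(d)^2 + 0.78*sin(d) + 4.96)^2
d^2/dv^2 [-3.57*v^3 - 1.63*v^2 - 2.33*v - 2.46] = -21.42*v - 3.26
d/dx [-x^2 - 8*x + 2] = -2*x - 8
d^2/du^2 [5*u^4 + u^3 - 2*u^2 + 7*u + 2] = 60*u^2 + 6*u - 4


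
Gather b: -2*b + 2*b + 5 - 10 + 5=0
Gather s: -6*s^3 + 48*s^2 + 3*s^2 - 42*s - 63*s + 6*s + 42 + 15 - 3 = -6*s^3 + 51*s^2 - 99*s + 54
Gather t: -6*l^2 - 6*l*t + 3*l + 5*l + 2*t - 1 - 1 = -6*l^2 + 8*l + t*(2 - 6*l) - 2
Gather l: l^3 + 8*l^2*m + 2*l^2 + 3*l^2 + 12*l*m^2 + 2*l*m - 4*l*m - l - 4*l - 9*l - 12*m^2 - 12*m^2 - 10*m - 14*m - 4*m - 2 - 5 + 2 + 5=l^3 + l^2*(8*m + 5) + l*(12*m^2 - 2*m - 14) - 24*m^2 - 28*m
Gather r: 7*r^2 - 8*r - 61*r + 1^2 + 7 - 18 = 7*r^2 - 69*r - 10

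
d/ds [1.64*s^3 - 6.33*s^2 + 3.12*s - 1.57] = 4.92*s^2 - 12.66*s + 3.12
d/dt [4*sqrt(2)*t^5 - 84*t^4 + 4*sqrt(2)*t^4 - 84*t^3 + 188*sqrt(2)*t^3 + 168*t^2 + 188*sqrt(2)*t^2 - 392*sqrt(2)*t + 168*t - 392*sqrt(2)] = 20*sqrt(2)*t^4 - 336*t^3 + 16*sqrt(2)*t^3 - 252*t^2 + 564*sqrt(2)*t^2 + 336*t + 376*sqrt(2)*t - 392*sqrt(2) + 168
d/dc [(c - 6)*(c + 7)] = 2*c + 1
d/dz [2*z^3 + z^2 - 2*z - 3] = 6*z^2 + 2*z - 2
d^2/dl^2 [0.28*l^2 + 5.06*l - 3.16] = 0.560000000000000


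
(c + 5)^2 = c^2 + 10*c + 25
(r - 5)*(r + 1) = r^2 - 4*r - 5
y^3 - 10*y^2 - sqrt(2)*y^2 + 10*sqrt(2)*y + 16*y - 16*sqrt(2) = (y - 8)*(y - 2)*(y - sqrt(2))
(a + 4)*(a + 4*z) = a^2 + 4*a*z + 4*a + 16*z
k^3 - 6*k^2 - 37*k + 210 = (k - 7)*(k - 5)*(k + 6)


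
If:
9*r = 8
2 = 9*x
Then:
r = 8/9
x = 2/9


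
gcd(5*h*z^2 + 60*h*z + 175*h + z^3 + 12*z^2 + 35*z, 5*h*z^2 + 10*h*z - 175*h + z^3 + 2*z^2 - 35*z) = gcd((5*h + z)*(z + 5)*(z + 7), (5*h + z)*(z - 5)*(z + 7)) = 5*h*z + 35*h + z^2 + 7*z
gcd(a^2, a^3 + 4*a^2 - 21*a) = a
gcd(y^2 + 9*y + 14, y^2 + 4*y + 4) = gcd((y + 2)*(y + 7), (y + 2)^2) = y + 2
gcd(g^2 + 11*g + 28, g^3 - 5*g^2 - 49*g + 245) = g + 7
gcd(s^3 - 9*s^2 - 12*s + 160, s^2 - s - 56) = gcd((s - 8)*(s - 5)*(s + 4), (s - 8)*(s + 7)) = s - 8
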